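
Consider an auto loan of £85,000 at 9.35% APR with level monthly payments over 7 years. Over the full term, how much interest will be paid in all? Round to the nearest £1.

£31,148

At 9.35% the monthly rate is 0.0077917, so the payment is 85,000 × 0.0077917 / (1 − 1.0077917^−84) = £1,382.72.
Total paid = 84 × £1,382.72 = £116,148.48; interest = £116,148.48 − £85,000 = £31,148.48.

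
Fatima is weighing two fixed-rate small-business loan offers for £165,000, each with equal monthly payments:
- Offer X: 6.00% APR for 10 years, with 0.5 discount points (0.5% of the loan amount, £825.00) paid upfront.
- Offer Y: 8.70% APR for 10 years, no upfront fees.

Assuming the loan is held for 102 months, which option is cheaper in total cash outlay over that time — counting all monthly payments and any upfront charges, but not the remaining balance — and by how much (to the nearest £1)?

Offer X: at 6.00% the monthly rate is 0.0050000, so the payment is 165,000 × 0.0050000 / (1 − 1.0050000^−120) = £1,831.84.
Offer Y: at 8.70% the monthly rate is 0.0072500, so the payment is 165,000 × 0.0072500 / (1 − 1.0072500^−120) = £2,063.46.
Over 102 months: Offer X costs 102 × £1,831.84 + £825.00 = £187,672.68; Offer Y costs 102 × £2,063.46 = £210,472.92.
Offer X is cheaper by £210,472.92 − £187,672.68 = £22,800.24.

Offer X by £22,800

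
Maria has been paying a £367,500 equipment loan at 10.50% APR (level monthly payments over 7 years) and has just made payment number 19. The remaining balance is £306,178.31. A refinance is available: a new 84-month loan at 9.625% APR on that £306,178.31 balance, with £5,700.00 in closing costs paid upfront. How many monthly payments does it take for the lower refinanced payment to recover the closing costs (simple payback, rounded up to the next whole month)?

Current payment = 367,500 × 10.5%/12 / (1 − (1+0.0087500)^−84) = £6,196.30.
Refinanced payment = 306,178.31 × 0.0080208 / (1 − (1+0.0080208)^−84) = £5,023.79.
Monthly savings = £6,196.30 − £5,023.79 = £1,172.51.
Break-even = £5,700.00 / £1,172.51 = 4.86 → 5 months.

5 months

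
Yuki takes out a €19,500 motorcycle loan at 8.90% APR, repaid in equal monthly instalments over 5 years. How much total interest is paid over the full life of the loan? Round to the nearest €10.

€4,730

Monthly rate = 8.9%/12 = 0.0074167; payment = 19,500 × 0.0074167 / (1 − (1+0.0074167)^−60) = €403.84.
Total paid = 60 × €403.84 = €24,230.40; interest = €24,230.40 − €19,500 = €4,730.40.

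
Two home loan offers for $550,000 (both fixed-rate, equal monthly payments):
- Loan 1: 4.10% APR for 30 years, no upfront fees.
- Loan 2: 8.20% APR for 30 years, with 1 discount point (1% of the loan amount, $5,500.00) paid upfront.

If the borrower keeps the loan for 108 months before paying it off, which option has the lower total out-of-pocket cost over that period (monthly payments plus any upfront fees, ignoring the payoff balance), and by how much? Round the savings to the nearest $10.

Loan 1: monthly rate = 4.1%/12 = 0.0034167; payment = 550,000 × 0.0034167 / (1 − (1+0.0034167)^−360) = $2,657.59.
Loan 2: monthly rate = 8.2%/12 = 0.0068333; payment = 550,000 × 0.0068333 / (1 − (1+0.0068333)^−360) = $4,112.65.
Over 108 months: Loan 1 costs 108 × $2,657.59 = $287,019.72; Loan 2 costs 108 × $4,112.65 + $5,500.00 = $449,666.20.
Loan 1 is cheaper by $449,666.20 − $287,019.72 = $162,646.48.

Loan 1 by $162,650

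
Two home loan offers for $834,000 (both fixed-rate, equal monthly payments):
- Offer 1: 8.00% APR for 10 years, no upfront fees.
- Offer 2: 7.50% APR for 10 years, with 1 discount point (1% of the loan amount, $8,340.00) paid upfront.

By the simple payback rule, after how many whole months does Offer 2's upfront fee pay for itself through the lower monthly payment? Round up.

Offer 1: at 8.00% the monthly rate is 0.0066667, so the payment is 834,000 × 0.0066667 / (1 − 1.0066667^−120) = $10,118.72.
Offer 2: monthly rate = 7.5%/12 = 0.0062500; payment = 834,000 × 0.0062500 / (1 − (1+0.0062500)^−120) = $9,899.73.
Monthly savings = $10,118.72 − $9,899.73 = $218.99.
Break-even = $8,340.00 / $218.99 = 38.08 → 39 months.

39 months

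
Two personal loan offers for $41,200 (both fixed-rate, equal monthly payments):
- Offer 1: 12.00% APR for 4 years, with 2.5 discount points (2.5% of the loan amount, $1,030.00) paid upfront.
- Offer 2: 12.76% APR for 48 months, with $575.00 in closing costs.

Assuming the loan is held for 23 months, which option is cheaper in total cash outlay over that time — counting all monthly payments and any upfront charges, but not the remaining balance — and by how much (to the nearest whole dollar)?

Offer 1: monthly rate = 12%/12 = 0.0100000; payment = 41,200 × 0.0100000 / (1 − (1+0.0100000)^−48) = $1,084.95.
Offer 2: at 12.76% the monthly rate is 0.0106333, so the payment is 41,200 × 0.0106333 / (1 − 1.0106333^−48) = $1,100.39.
Over 23 months: Offer 1 costs 23 × $1,084.95 + $1,030.00 = $25,983.85; Offer 2 costs 23 × $1,100.39 + $575.00 = $25,883.97.
Offer 2 is cheaper by $25,983.85 − $25,883.97 = $99.88.

Offer 2 by $100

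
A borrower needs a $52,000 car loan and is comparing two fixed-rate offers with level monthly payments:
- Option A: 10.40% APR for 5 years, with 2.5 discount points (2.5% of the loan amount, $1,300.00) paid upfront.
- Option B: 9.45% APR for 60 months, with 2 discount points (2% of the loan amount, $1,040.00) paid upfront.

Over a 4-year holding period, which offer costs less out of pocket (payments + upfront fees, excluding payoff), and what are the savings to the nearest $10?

Option B by $1,430

Option A: at 10.40% the monthly rate is 0.0086667, so the payment is 52,000 × 0.0086667 / (1 − 1.0086667^−60) = $1,115.11.
Option B: at 9.45% the monthly rate is 0.0078750, so the payment is 52,000 × 0.0078750 / (1 − 1.0078750^−60) = $1,090.83.
Over 48 months: Option A costs 48 × $1,115.11 + $1,300.00 = $54,825.28; Option B costs 48 × $1,090.83 + $1,040.00 = $53,399.84.
Option B is cheaper by $54,825.28 − $53,399.84 = $1,425.44.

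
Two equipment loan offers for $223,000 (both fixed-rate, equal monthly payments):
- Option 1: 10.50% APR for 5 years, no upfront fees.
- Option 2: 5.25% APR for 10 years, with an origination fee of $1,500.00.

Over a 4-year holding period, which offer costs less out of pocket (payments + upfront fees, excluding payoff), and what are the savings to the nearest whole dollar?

Option 1: monthly rate = 10.5%/12 = 0.0087500; payment = 223,000 × 0.0087500 / (1 − (1+0.0087500)^−60) = $4,793.14.
Option 2: monthly rate = 5.25%/12 = 0.0043750; payment = 223,000 × 0.0043750 / (1 − (1+0.0043750)^−120) = $2,392.60.
Over 48 months: Option 1 costs 48 × $4,793.14 = $230,070.72; Option 2 costs 48 × $2,392.60 + $1,500.00 = $116,344.80.
Option 2 is cheaper by $230,070.72 − $116,344.80 = $113,725.92.

Option 2 by $113,726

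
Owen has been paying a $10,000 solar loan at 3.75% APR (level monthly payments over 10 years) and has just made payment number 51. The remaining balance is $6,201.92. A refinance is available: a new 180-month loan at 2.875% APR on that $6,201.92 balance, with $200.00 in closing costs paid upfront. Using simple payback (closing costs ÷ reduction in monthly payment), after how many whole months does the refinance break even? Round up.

4 months

Current payment = 10,000 × 3.75%/12 / (1 − (1+0.0031250)^−120) = $100.06.
Refinanced payment = 6,201.92 × 0.0023958 / (1 − (1+0.0023958)^−180) = $42.46.
Monthly savings = $100.06 − $42.46 = $57.60.
Break-even = $200.00 / $57.60 = 3.47 → 4 months.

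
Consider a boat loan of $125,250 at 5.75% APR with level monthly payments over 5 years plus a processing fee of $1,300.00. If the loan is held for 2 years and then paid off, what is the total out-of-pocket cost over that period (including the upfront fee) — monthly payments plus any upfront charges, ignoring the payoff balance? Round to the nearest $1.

At 5.75% the monthly rate is 0.0047917, so the payment is 125,250 × 0.0047917 / (1 − 1.0047917^−60) = $2,406.90.
Total outlay = 24 × $2,406.90 + $1,300.00 = $59,065.60.

$59,066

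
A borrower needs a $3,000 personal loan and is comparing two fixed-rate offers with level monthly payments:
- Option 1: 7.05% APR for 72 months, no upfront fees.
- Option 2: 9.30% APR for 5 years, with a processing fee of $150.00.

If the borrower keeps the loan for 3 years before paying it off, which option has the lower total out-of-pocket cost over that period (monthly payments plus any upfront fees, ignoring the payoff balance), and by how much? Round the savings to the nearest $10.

Option 1: at 7.05% the monthly rate is 0.0058750, so the payment is 3,000 × 0.0058750 / (1 − 1.0058750^−72) = $51.22.
Option 2: monthly rate = 9.3%/12 = 0.0077500; payment = 3,000 × 0.0077500 / (1 − (1+0.0077500)^−60) = $62.71.
Over 36 months: Option 1 costs 36 × $51.22 = $1,843.92; Option 2 costs 36 × $62.71 + $150.00 = $2,407.56.
Option 1 is cheaper by $2,407.56 − $1,843.92 = $563.64.

Option 1 by $560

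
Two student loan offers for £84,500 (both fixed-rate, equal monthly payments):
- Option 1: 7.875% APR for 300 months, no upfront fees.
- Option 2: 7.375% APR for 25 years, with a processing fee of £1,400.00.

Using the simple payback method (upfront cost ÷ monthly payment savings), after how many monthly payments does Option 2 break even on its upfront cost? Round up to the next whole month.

51 months

Option 1: monthly rate = 7.875%/12 = 0.0065625; payment = 84,500 × 0.0065625 / (1 − (1+0.0065625)^−300) = £645.20.
Option 2: at 7.375% the monthly rate is 0.0061458, so the payment is 84,500 × 0.0061458 / (1 − 1.0061458^−300) = £617.59.
Monthly savings = £645.20 − £617.59 = £27.61.
Break-even = £1,400.00 / £27.61 = 50.71 → 51 months.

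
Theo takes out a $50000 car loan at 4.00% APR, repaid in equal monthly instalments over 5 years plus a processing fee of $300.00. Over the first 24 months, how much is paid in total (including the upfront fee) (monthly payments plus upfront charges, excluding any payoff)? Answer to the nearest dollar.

$22,400

At 4.00% the monthly rate is 0.0033333, so the payment is 50,000 × 0.0033333 / (1 − 1.0033333^−60) = $920.83.
Total outlay = 24 × $920.83 + $300.00 = $22,399.92.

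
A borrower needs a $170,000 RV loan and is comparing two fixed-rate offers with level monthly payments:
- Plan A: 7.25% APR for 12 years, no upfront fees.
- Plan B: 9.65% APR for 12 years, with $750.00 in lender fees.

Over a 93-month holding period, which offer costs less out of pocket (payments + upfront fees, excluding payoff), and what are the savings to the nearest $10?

Plan A: monthly rate = 7.25%/12 = 0.0060417; payment = 170,000 × 0.0060417 / (1 − (1+0.0060417)^−144) = $1,770.98.
Plan B: at 9.65% the monthly rate is 0.0080417, so the payment is 170,000 × 0.0080417 / (1 − 1.0080417^−144) = $1,997.41.
Over 93 months: Plan A costs 93 × $1,770.98 = $164,701.14; Plan B costs 93 × $1,997.41 + $750.00 = $186,509.13.
Plan A is cheaper by $186,509.13 − $164,701.14 = $21,807.99.

Plan A by $21,810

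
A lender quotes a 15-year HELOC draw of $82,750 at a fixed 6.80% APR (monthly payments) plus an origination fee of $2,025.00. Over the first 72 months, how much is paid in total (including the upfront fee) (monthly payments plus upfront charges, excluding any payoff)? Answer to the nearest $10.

Monthly rate = 6.8%/12 = 0.0056667; payment = 82,750 × 0.0056667 / (1 − (1+0.0056667)^−180) = $734.56.
Total outlay = 72 × $734.56 + $2,025.00 = $54,913.32.

$54,910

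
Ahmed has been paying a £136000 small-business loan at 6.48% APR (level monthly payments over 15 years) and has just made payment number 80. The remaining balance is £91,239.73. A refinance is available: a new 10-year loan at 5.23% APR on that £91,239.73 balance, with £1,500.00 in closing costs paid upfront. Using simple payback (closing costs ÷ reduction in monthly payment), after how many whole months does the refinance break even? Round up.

8 months

Current payment = 136,000 × 6.48%/12 / (1 − (1+0.0054000)^−180) = £1,183.21.
Refinanced payment = 91,239.73 × 0.0043583 / (1 − (1+0.0043583)^−120) = £978.03.
Monthly savings = £1,183.21 − £978.03 = £205.18.
Break-even = £1,500.00 / £205.18 = 7.31 → 8 months.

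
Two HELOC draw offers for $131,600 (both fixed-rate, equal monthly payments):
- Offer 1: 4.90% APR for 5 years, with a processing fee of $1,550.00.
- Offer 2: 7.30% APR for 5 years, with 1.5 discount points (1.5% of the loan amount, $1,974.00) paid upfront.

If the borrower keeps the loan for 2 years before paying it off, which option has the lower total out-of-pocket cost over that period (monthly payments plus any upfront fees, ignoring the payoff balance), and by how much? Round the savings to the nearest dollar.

Offer 1 by $3,954

Offer 1: monthly rate = 4.9%/12 = 0.0040833; payment = 131,600 × 0.0040833 / (1 − (1+0.0040833)^−60) = $2,477.43.
Offer 2: at 7.30% the monthly rate is 0.0060833, so the payment is 131,600 × 0.0060833 / (1 − 1.0060833^−60) = $2,624.50.
Over 24 months: Offer 1 costs 24 × $2,477.43 + $1,550.00 = $61,008.32; Offer 2 costs 24 × $2,624.50 + $1,974.00 = $64,962.00.
Offer 1 is cheaper by $64,962.00 − $61,008.32 = $3,953.68.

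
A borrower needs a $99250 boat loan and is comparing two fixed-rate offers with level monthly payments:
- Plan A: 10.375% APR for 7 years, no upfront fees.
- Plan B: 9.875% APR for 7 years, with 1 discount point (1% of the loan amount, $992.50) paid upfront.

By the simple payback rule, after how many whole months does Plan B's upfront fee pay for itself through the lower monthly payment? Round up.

39 months

Plan A: monthly rate = 10.375%/12 = 0.0086458; payment = 99,250 × 0.0086458 / (1 − (1+0.0086458)^−84) = $1,666.96.
Plan B: at 9.875% the monthly rate is 0.0082292, so the payment is 99,250 × 0.0082292 / (1 − 1.0082292^−84) = $1,641.26.
Monthly savings = $1,666.96 − $1,641.26 = $25.70.
Break-even = $992.50 / $25.70 = 38.62 → 39 months.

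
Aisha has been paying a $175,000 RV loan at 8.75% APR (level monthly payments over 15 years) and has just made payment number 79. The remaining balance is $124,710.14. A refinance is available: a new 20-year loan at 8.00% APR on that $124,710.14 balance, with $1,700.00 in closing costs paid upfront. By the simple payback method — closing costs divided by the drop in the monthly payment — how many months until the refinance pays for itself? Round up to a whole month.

Current payment = 175,000 × 8.75%/12 / (1 − (1+0.0072917)^−180) = $1,749.04.
Refinanced payment = 124,710.14 × 0.0066667 / (1 − (1+0.0066667)^−240) = $1,043.13.
Monthly savings = $1,749.04 − $1,043.13 = $705.91.
Break-even = $1,700.00 / $705.91 = 2.41 → 3 months.

3 months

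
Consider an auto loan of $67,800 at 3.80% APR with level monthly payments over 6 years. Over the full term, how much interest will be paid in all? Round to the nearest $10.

$8,130

Monthly rate = 3.8%/12 = 0.0031667; payment = 67,800 × 0.0031667 / (1 − (1+0.0031667)^−72) = $1,054.58.
Total paid = 72 × $1,054.58 = $75,929.76; interest = $75,929.76 − $67,800 = $8,129.76.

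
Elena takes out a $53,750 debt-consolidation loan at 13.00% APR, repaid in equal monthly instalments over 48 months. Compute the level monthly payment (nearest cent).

At 13.00% the monthly rate is 0.0108333, so the payment is 53,750 × 0.0108333 / (1 − 1.0108333^−48) = $1,441.98.

$1,441.98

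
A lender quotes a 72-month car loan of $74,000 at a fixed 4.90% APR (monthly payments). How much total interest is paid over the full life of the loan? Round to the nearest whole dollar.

$11,560

At 4.90% the monthly rate is 0.0040833, so the payment is 74,000 × 0.0040833 / (1 − 1.0040833^−72) = $1,188.34.
Total paid = 72 × $1,188.34 = $85,560.48; interest = $85,560.48 − $74,000 = $11,560.48.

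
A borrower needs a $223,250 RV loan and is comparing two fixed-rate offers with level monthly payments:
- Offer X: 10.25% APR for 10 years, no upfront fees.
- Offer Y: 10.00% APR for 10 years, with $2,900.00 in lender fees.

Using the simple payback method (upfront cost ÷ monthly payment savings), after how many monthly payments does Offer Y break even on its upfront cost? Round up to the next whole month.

94 months

Offer X: monthly rate = 10.25%/12 = 0.0085417; payment = 223,250 × 0.0085417 / (1 − (1+0.0085417)^−120) = $2,981.26.
Offer Y: monthly rate = 10%/12 = 0.0083333; payment = 223,250 × 0.0083333 / (1 − (1+0.0083333)^−120) = $2,950.27.
Monthly savings = $2,981.26 − $2,950.27 = $30.99.
Break-even = $2,900.00 / $30.99 = 93.58 → 94 months.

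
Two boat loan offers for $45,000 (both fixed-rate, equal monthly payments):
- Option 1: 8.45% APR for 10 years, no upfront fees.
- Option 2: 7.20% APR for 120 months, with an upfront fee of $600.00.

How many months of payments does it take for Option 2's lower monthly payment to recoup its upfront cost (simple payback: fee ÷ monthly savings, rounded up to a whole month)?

21 months

Option 1: at 8.45% the monthly rate is 0.0070417, so the payment is 45,000 × 0.0070417 / (1 − 1.0070417^−120) = $556.73.
Option 2: monthly rate = 7.2%/12 = 0.0060000; payment = 45,000 × 0.0060000 / (1 − (1+0.0060000)^−120) = $527.14.
Monthly savings = $556.73 − $527.14 = $29.59.
Break-even = $600.00 / $29.59 = 20.28 → 21 months.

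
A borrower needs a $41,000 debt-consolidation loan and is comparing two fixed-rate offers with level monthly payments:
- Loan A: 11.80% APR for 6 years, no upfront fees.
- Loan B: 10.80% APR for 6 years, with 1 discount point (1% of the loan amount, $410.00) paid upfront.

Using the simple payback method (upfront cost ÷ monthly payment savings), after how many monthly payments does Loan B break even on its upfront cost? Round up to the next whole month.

Loan A: at 11.80% the monthly rate is 0.0098333, so the payment is 41,000 × 0.0098333 / (1 − 1.0098333^−72) = $797.30.
Loan B: at 10.80% the monthly rate is 0.0090000, so the payment is 41,000 × 0.0090000 / (1 − 1.0090000^−72) = $776.20.
Monthly savings = $797.30 − $776.20 = $21.10.
Break-even = $410.00 / $21.10 = 19.43 → 20 months.

20 months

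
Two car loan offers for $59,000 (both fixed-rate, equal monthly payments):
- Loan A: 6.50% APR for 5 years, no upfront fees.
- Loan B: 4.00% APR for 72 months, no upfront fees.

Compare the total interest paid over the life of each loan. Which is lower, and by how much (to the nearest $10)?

Loan B by $2,800

Loan A: monthly rate = 6.5%/12 = 0.0054167; payment = 59,000 × 0.0054167 / (1 − (1+0.0054167)^−60) = $1,154.40.
Total interest on Loan A = 60 × $1,154.40 − $59,000 = $10,264.00.
Loan B: monthly rate = 4%/12 = 0.0033333; payment = 59,000 × 0.0033333 / (1 − (1+0.0033333)^−72) = $923.07.
Total interest on Loan B = 72 × $923.07 − $59,000 = $7,461.04.
Loan B is lower by $2,802.96.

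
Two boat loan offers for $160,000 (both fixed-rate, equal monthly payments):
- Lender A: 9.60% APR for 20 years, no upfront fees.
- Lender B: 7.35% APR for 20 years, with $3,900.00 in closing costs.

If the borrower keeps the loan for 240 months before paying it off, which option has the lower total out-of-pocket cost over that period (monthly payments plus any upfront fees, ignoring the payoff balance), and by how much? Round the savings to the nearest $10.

Lender B by $50,710

Lender A: at 9.60% the monthly rate is 0.0080000, so the payment is 160,000 × 0.0080000 / (1 − 1.0080000^−240) = $1,501.87.
Lender B: at 7.35% the monthly rate is 0.0061250, so the payment is 160,000 × 0.0061250 / (1 − 1.0061250^−240) = $1,274.31.
Over 240 months: Lender A costs 240 × $1,501.87 = $360,448.80; Lender B costs 240 × $1,274.31 + $3,900.00 = $309,734.40.
Lender B is cheaper by $360,448.80 − $309,734.40 = $50,714.40.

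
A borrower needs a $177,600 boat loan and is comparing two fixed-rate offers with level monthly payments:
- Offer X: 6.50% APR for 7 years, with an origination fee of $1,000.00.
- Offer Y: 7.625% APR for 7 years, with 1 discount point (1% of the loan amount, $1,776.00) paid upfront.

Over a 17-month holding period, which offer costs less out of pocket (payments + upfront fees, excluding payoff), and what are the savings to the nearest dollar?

Offer X by $2,438

Offer X: at 6.50% the monthly rate is 0.0054167, so the payment is 177,600 × 0.0054167 / (1 − 1.0054167^−84) = $2,637.26.
Offer Y: monthly rate = 7.625%/12 = 0.0063542; payment = 177,600 × 0.0063542 / (1 − (1+0.0063542)^−84) = $2,735.05.
Over 17 months: Offer X costs 17 × $2,637.26 + $1,000.00 = $45,833.42; Offer Y costs 17 × $2,735.05 + $1,776.00 = $48,271.85.
Offer X is cheaper by $48,271.85 − $45,833.42 = $2,438.43.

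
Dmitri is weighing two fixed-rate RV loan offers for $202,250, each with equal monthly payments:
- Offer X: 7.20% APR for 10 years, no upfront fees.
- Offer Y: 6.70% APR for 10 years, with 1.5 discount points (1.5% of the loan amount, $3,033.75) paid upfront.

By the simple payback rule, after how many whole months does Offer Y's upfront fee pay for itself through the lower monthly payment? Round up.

59 months

Offer X: at 7.20% the monthly rate is 0.0060000, so the payment is 202,250 × 0.0060000 / (1 − 1.0060000^−120) = $2,369.19.
Offer Y: monthly rate = 6.7%/12 = 0.0055833; payment = 202,250 × 0.0055833 / (1 − (1+0.0055833)^−120) = $2,317.14.
Monthly savings = $2,369.19 − $2,317.14 = $52.05.
Break-even = $3,033.75 / $52.05 = 58.29 → 59 months.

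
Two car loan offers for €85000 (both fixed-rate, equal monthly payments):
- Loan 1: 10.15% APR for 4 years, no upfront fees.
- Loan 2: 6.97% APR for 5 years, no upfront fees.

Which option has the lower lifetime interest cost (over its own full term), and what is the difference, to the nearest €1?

Loan 2 by €2,860

Loan 1: at 10.15% the monthly rate is 0.0084583, so the payment is 85,000 × 0.0084583 / (1 − 1.0084583^−48) = €2,161.95.
Total interest on Loan 1 = 48 × €2,161.95 − €85,000 = €18,773.60.
Loan 2: monthly rate = 6.97%/12 = 0.0058083; payment = 85,000 × 0.0058083 / (1 − (1+0.0058083)^−60) = €1,681.90.
Total interest on Loan 2 = 60 × €1,681.90 − €85,000 = €15,914.00.
Loan 2 is lower by €2,859.60.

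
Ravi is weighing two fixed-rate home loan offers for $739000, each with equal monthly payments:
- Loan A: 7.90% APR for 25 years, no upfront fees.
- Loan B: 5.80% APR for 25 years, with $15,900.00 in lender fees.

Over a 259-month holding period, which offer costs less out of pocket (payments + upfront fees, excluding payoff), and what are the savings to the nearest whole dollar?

Loan A: monthly rate = 7.9%/12 = 0.0065833; payment = 739,000 × 0.0065833 / (1 − (1+0.0065833)^−300) = $5,654.85.
Loan B: at 5.80% the monthly rate is 0.0048333, so the payment is 739,000 × 0.0048333 / (1 − 1.0048333^−300) = $4,671.45.
Over 259 months: Loan A costs 259 × $5,654.85 = $1,464,606.15; Loan B costs 259 × $4,671.45 + $15,900.00 = $1,225,805.55.
Loan B is cheaper by $1,464,606.15 − $1,225,805.55 = $238,800.60.

Loan B by $238,801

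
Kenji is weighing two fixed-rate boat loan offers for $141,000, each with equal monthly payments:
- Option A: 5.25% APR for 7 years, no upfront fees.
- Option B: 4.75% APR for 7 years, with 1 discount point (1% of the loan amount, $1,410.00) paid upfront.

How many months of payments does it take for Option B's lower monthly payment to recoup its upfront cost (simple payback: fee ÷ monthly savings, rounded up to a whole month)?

43 months

Option A: at 5.25% the monthly rate is 0.0043750, so the payment is 141,000 × 0.0043750 / (1 − 1.0043750^−84) = $2,009.49.
Option B: monthly rate = 4.75%/12 = 0.0039583; payment = 141,000 × 0.0039583 / (1 − (1+0.0039583)^−84) = $1,976.36.
Monthly savings = $2,009.49 − $1,976.36 = $33.13.
Break-even = $1,410.00 / $33.13 = 42.56 → 43 months.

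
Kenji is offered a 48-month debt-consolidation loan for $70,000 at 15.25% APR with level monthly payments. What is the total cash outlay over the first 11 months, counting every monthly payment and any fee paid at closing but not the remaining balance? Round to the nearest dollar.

$21,527

Monthly rate = 15.25%/12 = 0.0127083; payment = 70,000 × 0.0127083 / (1 − (1+0.0127083)^−48) = $1,957.03.
Total outlay = 11 × $1,957.03 = $21,527.33.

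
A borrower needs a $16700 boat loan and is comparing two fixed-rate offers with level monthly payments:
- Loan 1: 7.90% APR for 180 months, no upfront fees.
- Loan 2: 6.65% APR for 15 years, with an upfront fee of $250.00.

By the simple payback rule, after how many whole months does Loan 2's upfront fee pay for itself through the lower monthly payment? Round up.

22 months

Loan 1: at 7.90% the monthly rate is 0.0065833, so the payment is 16,700 × 0.0065833 / (1 − 1.0065833^−180) = $158.63.
Loan 2: monthly rate = 6.65%/12 = 0.0055417; payment = 16,700 × 0.0055417 / (1 − (1+0.0055417)^−180) = $146.86.
Monthly savings = $158.63 − $146.86 = $11.77.
Break-even = $250.00 / $11.77 = 21.24 → 22 months.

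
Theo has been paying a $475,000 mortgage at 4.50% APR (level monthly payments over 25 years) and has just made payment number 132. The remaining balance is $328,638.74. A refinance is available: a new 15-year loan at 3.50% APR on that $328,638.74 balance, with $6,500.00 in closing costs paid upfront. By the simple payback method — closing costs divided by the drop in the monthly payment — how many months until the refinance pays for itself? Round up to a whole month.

23 months

Current payment = 475,000 × 4.5%/12 / (1 − (1+0.0037500)^−300) = $2,640.20.
Refinanced payment = 328,638.74 × 0.0029167 / (1 − (1+0.0029167)^−180) = $2,349.38.
Monthly savings = $2,640.20 − $2,349.38 = $290.82.
Break-even = $6,500.00 / $290.82 = 22.35 → 23 months.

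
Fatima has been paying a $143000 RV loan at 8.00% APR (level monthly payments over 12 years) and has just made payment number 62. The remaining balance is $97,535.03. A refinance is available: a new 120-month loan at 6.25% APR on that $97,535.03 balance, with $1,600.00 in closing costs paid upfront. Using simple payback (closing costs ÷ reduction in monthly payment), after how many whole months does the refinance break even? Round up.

Current payment = 143,000 × 8%/12 / (1 − (1+0.0066667)^−144) = $1,547.91.
Refinanced payment = 97,535.03 × 0.0052083 / (1 − (1+0.0052083)^−120) = $1,095.12.
Monthly savings = $1,547.91 − $1,095.12 = $452.79.
Break-even = $1,600.00 / $452.79 = 3.53 → 4 months.

4 months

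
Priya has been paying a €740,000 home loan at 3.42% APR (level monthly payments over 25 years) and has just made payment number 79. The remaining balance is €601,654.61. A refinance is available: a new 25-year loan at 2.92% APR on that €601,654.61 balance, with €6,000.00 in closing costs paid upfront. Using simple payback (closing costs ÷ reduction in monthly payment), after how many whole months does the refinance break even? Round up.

Current payment = 740,000 × 3.42%/12 / (1 − (1+0.0028500)^−300) = €3,672.94.
Refinanced payment = 601,654.61 × 0.0024333 / (1 − (1+0.0024333)^−300) = €2,828.14.
Monthly savings = €3,672.94 − €2,828.14 = €844.80.
Break-even = €6,000.00 / €844.80 = 7.10 → 8 months.

8 months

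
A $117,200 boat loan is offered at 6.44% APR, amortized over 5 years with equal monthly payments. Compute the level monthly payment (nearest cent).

$2,289.86

At 6.44% the monthly rate is 0.0053667, so the payment is 117,200 × 0.0053667 / (1 − 1.0053667^−60) = $2,289.86.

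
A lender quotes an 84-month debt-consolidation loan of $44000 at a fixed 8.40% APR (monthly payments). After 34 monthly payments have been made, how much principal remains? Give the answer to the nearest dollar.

With monthly rate i = 8.4%/12 = 0.0070000, the balance after k of n payments is P · [(1+i)^n − (1+i)^k] / [(1+i)^n − 1].
(1+0.0070000)^84 = 1.79669983 and (1+0.0070000)^34 = 1.26765770, so the balance is 44,000 × (1.79669983 − 1.26765770) / (1.79669983 − 1) = $29,217.85.

$29,218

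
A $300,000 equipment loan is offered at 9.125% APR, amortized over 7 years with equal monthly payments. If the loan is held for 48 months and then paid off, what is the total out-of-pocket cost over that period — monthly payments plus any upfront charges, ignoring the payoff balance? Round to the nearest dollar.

Monthly rate = 9.125%/12 = 0.0076042; payment = 300,000 × 0.0076042 / (1 − (1+0.0076042)^−84) = $4,845.78.
Total outlay = 48 × $4,845.78 = $232,597.44.

$232,597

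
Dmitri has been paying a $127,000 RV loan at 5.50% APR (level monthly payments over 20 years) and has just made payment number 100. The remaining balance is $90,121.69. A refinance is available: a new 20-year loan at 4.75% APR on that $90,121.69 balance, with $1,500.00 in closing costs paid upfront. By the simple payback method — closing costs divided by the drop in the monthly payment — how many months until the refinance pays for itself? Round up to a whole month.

6 months

Current payment = 127,000 × 5.5%/12 / (1 − (1+0.0045833)^−240) = $873.62.
Refinanced payment = 90,121.69 × 0.0039583 / (1 − (1+0.0039583)^−240) = $582.39.
Monthly savings = $873.62 − $582.39 = $291.23.
Break-even = $1,500.00 / $291.23 = 5.15 → 6 months.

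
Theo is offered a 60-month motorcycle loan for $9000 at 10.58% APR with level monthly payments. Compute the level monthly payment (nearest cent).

Monthly rate = 10.58%/12 = 0.0088167; payment = 9,000 × 0.0088167 / (1 − (1+0.0088167)^−60) = $193.80.

$193.80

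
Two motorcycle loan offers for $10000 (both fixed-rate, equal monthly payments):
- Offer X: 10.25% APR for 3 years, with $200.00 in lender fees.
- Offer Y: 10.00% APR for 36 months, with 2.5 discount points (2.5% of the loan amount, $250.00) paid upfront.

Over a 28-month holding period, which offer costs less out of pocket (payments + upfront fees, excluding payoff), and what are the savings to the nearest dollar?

Offer X by $17

Offer X: at 10.25% the monthly rate is 0.0085417, so the payment is 10,000 × 0.0085417 / (1 − 1.0085417^−36) = $323.85.
Offer Y: at 10.00% the monthly rate is 0.0083333, so the payment is 10,000 × 0.0083333 / (1 − 1.0083333^−36) = $322.67.
Over 28 months: Offer X costs 28 × $323.85 + $200.00 = $9,267.80; Offer Y costs 28 × $322.67 + $250.00 = $9,284.76.
Offer X is cheaper by $9,284.76 − $9,267.80 = $16.96.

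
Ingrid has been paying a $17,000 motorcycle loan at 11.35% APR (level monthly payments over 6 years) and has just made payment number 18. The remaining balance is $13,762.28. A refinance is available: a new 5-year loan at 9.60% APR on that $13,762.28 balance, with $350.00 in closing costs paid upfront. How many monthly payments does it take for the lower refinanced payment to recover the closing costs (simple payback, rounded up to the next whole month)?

Current payment = 17,000 × 11.35%/12 / (1 − (1+0.0094583)^−72) = $326.64.
Refinanced payment = 13,762.28 × 0.0080000 / (1 − (1+0.0080000)^−60) = $289.71.
Monthly savings = $326.64 − $289.71 = $36.93.
Break-even = $350.00 / $36.93 = 9.48 → 10 months.

10 months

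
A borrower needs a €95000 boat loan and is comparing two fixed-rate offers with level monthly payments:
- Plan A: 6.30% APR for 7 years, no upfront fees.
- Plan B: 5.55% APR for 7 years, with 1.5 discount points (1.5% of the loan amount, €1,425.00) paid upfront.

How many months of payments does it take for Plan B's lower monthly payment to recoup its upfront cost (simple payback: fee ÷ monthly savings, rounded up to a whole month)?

Plan A: monthly rate = 6.3%/12 = 0.0052500; payment = 95,000 × 0.0052500 / (1 − (1+0.0052500)^−84) = €1,401.52.
Plan B: at 5.55% the monthly rate is 0.0046250, so the payment is 95,000 × 0.0046250 / (1 − 1.0046250^−84) = €1,367.41.
Monthly savings = €1,401.52 − €1,367.41 = €34.11.
Break-even = €1,425.00 / €34.11 = 41.78 → 42 months.

42 months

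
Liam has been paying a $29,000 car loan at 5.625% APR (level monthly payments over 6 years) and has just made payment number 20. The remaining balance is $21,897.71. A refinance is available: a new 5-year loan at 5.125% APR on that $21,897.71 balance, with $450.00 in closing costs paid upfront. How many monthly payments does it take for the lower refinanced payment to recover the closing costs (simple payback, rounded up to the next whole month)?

Current payment = 29,000 × 5.625%/12 / (1 − (1+0.0046875)^−72) = $475.50.
Refinanced payment = 21,897.71 × 0.0042708 / (1 − (1+0.0042708)^−60) = $414.49.
Monthly savings = $475.50 − $414.49 = $61.01.
Break-even = $450.00 / $61.01 = 7.38 → 8 months.

8 months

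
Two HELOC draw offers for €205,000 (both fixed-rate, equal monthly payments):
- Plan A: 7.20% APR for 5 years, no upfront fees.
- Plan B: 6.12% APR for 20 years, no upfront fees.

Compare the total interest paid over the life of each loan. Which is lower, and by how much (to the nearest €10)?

Plan A: at 7.20% the monthly rate is 0.0060000, so the payment is 205,000 × 0.0060000 / (1 − 1.0060000^−60) = €4,078.62.
Total interest on Plan A = 60 × €4,078.62 − €205,000 = €39,717.20.
Plan B: monthly rate = 6.12%/12 = 0.0051000; payment = 205,000 × 0.0051000 / (1 − (1+0.0051000)^−240) = €1,482.91.
Total interest on Plan B = 240 × €1,482.91 − €205,000 = €150,898.40.
Plan A is lower by €111,181.20.

Plan A by €111,180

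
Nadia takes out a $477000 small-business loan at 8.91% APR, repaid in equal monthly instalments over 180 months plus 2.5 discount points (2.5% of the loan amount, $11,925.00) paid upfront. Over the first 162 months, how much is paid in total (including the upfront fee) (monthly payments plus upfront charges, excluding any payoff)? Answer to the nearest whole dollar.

At 8.91% the monthly rate is 0.0074250, so the payment is 477,000 × 0.0074250 / (1 − 1.0074250^−180) = $4,812.55.
Total outlay = 162 × $4,812.55 + $11,925.00 = $791,558.10.

$791,558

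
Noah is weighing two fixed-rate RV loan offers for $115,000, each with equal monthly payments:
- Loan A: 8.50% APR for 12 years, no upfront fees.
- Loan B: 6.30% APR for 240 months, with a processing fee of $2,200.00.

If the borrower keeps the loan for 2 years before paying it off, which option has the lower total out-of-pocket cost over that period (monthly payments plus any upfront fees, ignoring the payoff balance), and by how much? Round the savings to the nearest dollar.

Loan A: monthly rate = 8.5%/12 = 0.0070833; payment = 115,000 × 0.0070833 / (1 − (1+0.0070833)^−144) = $1,276.56.
Loan B: monthly rate = 6.3%/12 = 0.0052500; payment = 115,000 × 0.0052500 / (1 − (1+0.0052500)^−240) = $843.92.
Over 24 months: Loan A costs 24 × $1,276.56 = $30,637.44; Loan B costs 24 × $843.92 + $2,200.00 = $22,454.08.
Loan B is cheaper by $30,637.44 − $22,454.08 = $8,183.36.

Loan B by $8,183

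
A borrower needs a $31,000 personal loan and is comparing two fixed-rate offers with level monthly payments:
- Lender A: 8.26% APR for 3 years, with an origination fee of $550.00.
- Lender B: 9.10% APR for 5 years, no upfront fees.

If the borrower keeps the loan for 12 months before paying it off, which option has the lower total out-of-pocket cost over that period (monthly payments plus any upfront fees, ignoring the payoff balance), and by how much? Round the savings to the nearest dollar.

Lender A: at 8.26% the monthly rate is 0.0068833, so the payment is 31,000 × 0.0068833 / (1 − 1.0068833^−36) = $975.15.
Lender B: monthly rate = 9.1%/12 = 0.0075833; payment = 31,000 × 0.0075833 / (1 − (1+0.0075833)^−60) = $645.01.
Over 12 months: Lender A costs 12 × $975.15 + $550.00 = $12,251.80; Lender B costs 12 × $645.01 = $7,740.12.
Lender B is cheaper by $12,251.80 − $7,740.12 = $4,511.68.

Lender B by $4,512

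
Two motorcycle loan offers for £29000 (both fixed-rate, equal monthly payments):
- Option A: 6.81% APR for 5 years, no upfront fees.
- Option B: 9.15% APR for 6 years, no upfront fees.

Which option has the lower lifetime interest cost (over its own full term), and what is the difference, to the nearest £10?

Option A: at 6.81% the monthly rate is 0.0056750, so the payment is 29,000 × 0.0056750 / (1 − 1.0056750^−60) = £571.64.
Total interest on Option A = 60 × £571.64 − £29,000 = £5,298.40.
Option B: monthly rate = 9.15%/12 = 0.0076250; payment = 29,000 × 0.0076250 / (1 − (1+0.0076250)^−72) = £524.90.
Total interest on Option B = 72 × £524.90 − £29,000 = £8,792.80.
Option A is lower by £3,494.40.

Option A by £3,490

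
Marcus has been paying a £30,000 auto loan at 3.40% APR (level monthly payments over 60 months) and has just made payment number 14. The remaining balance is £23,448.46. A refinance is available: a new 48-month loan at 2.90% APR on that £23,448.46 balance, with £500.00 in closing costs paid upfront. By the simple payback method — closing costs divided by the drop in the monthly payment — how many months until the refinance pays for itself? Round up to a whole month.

Current payment = 30,000 × 3.4%/12 / (1 − (1+0.0028333)^−60) = £544.41.
Refinanced payment = 23,448.46 × 0.0024167 / (1 − (1+0.0024167)^−48) = £517.98.
Monthly savings = £544.41 − £517.98 = £26.43.
Break-even = £500.00 / £26.43 = 18.92 → 19 months.

19 months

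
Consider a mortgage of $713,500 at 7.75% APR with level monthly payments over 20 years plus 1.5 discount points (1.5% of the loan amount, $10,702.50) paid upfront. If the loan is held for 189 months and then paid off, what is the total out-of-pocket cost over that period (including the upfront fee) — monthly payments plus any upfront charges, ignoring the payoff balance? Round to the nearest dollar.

$1,117,764

Monthly rate = 7.75%/12 = 0.0064583; payment = 713,500 × 0.0064583 / (1 − (1+0.0064583)^−240) = $5,857.47.
Total outlay = 189 × $5,857.47 + $10,702.50 = $1,117,764.33.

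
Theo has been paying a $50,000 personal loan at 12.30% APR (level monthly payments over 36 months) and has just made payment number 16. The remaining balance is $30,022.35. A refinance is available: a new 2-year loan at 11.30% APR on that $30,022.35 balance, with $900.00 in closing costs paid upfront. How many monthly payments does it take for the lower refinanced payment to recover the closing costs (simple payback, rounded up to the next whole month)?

Current payment = 50,000 × 12.3%/12 / (1 − (1+0.0102500)^−36) = $1,667.89.
Refinanced payment = 30,022.35 × 0.0094167 / (1 − (1+0.0094167)^−24) = $1,403.46.
Monthly savings = $1,667.89 − $1,403.46 = $264.43.
Break-even = $900.00 / $264.43 = 3.40 → 4 months.

4 months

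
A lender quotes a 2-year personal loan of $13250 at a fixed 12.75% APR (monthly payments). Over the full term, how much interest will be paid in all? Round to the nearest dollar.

$1,831

Monthly rate = 12.75%/12 = 0.0106250; payment = 13,250 × 0.0106250 / (1 − (1+0.0106250)^−24) = $628.37.
Total paid = 24 × $628.37 = $15,080.88; interest = $15,080.88 − $13,250 = $1,830.88.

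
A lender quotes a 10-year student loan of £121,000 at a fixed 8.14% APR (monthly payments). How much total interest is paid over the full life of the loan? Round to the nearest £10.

£56,240

Monthly rate = 8.14%/12 = 0.0067833; payment = 121,000 × 0.0067833 / (1 − (1+0.0067833)^−120) = £1,477.03.
Total paid = 120 × £1,477.03 = £177,243.60; interest = £177,243.60 − £121,000 = £56,243.60.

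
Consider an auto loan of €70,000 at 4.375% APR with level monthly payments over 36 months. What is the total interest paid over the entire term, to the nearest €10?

Monthly rate = 4.375%/12 = 0.0036458; payment = 70,000 × 0.0036458 / (1 − (1+0.0036458)^−36) = €2,078.38.
Total paid = 36 × €2,078.38 = €74,821.68; interest = €74,821.68 − €70,000 = €4,821.68.

€4,820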